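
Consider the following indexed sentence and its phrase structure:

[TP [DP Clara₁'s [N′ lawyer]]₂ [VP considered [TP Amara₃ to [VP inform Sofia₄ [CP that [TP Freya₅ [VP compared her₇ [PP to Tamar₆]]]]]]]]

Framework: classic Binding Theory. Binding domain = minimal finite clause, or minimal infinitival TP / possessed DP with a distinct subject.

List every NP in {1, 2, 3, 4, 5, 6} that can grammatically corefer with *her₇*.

{1, 2, 3, 4}

*her* is a pronoun, so Principle B applies: it must be free in its binding domain.
Binding domain of *her₇*: the embedded TP, whose subject is Freya₅.
*Clara₁* and the pronoun do not c-command one another → neither Principle B nor Principle C is at stake; coindexation permitted.
*[Clara₁'s lawyer]₂* c-commands the pronoun but from outside its binding domain, and is not c-commanded by it → coindexation permitted.
*Amara₃* c-commands the pronoun but from outside its binding domain, and is not c-commanded by it → coindexation permitted.
*Sofia₄* c-commands the pronoun but from outside its binding domain, and is not c-commanded by it → coindexation permitted.
*Freya₅* c-commands the pronoun within its binding domain → coindexation would violate Principle B.
*Tamar₆*: the pronoun c-commands this R-expression → coindexation would violate Principle C on *Tamar₆*.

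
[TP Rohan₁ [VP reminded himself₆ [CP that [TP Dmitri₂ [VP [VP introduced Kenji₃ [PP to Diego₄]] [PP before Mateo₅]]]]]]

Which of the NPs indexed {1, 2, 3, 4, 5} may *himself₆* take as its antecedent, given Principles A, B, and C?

*himself* is an anaphor, so Principle A applies: it must be bound in its binding domain.
Binding domain of *himself₆*: the matrix TP, whose subject is Rohan₁.
*Rohan₁* c-commands the anaphor within its binding domain → licit binder.
*Dmitri₂* does not c-command the anaphor → cannot bind it.
*Kenji₃* does not c-command the anaphor → cannot bind it.
*Diego₄* does not c-command the anaphor → cannot bind it.
*Mateo₅* does not c-command the anaphor → cannot bind it.

{1}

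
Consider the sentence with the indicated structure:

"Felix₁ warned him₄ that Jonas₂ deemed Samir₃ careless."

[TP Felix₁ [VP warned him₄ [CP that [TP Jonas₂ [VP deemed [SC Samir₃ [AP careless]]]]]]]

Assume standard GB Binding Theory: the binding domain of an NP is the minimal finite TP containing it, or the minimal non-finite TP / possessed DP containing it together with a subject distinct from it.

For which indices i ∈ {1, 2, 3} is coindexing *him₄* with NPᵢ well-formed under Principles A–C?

none

*him* is a pronoun, so Principle B applies: it must be free in its binding domain.
Binding domain of *him₄*: the matrix TP, whose subject is Felix₁.
*Felix₁* c-commands the pronoun within its binding domain → coindexation would violate Principle B.
*Jonas₂*: the pronoun c-commands this R-expression → coindexation would violate Principle C on *Jonas₂*.
*Samir₃*: the pronoun c-commands this R-expression → coindexation would violate Principle C on *Samir₃*.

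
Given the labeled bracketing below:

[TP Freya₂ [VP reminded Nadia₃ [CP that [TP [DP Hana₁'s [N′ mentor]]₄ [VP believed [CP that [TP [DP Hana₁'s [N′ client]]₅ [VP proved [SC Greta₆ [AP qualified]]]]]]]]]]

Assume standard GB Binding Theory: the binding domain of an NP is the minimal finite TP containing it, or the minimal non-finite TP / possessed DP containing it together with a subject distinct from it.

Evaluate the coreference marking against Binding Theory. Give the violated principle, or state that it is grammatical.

The two coindexed NPs are *Hana₁* and *Hana₁*.
*Hana₁* is an R-expression; no coindexed NP c-commands it, so Principle C holds.
*Hana₁* is an R-expression; *Hana₁* does not c-command it, and no other NP shares its index, so Principle C is satisfied.
All principles are respected.

grammatical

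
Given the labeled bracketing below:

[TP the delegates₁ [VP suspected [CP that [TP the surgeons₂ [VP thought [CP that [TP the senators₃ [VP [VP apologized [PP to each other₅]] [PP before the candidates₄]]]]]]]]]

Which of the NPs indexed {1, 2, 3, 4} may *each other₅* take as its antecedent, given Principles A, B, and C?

*each other* is an anaphor, so Principle A applies: it must be bound in its binding domain.
Binding domain of *each other₅*: the embedded TP, whose subject is the senators₃.
*the delegates₁* c-commands the anaphor but is outside its binding domain → cannot satisfy Principle A.
*the surgeons₂* c-commands the anaphor but is outside its binding domain → cannot satisfy Principle A.
*the senators₃* c-commands the anaphor within its binding domain → licit binder.
*the candidates₄* does not c-command the anaphor → cannot bind it.

{3}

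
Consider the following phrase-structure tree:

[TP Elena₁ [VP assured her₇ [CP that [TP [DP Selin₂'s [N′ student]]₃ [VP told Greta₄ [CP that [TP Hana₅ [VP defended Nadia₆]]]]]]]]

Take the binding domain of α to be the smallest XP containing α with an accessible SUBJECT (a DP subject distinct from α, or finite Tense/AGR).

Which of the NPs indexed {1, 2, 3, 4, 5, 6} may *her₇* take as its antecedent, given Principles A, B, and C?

*her* is a pronoun, so Principle B applies: it must be free in its binding domain.
Binding domain of *her₇*: the matrix TP, whose subject is Elena₁.
*Elena₁* c-commands the pronoun within its binding domain → coindexation would violate Principle B.
*Selin₂*: the pronoun c-commands this R-expression → coindexation would violate Principle C on *Selin₂*.
*[Selin₂'s student]₃*: the pronoun c-commands this R-expression → coindexation would violate Principle C on *[Selin₂'s student]₃*.
*Greta₄*: the pronoun c-commands this R-expression → coindexation would violate Principle C on *Greta₄*.
*Hana₅*: the pronoun c-commands this R-expression → coindexation would violate Principle C on *Hana₅*.
*Nadia₆*: the pronoun c-commands this R-expression → coindexation would violate Principle C on *Nadia₆*.

none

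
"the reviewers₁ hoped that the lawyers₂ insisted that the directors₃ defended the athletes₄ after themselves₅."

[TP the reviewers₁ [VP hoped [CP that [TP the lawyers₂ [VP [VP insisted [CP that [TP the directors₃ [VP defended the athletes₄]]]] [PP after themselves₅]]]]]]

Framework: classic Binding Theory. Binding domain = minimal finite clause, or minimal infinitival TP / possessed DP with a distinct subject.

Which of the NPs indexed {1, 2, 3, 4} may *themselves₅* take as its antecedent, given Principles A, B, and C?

{2}

*themselves* is an anaphor, so Principle A applies: it must be bound in its binding domain.
Binding domain of *themselves₅*: the embedded TP, whose subject is the lawyers₂.
*the reviewers₁* c-commands the anaphor but is outside its binding domain → cannot satisfy Principle A.
*the lawyers₂* c-commands the anaphor within its binding domain → licit binder.
*the directors₃* does not c-command the anaphor → cannot bind it.
*the athletes₄* does not c-command the anaphor → cannot bind it.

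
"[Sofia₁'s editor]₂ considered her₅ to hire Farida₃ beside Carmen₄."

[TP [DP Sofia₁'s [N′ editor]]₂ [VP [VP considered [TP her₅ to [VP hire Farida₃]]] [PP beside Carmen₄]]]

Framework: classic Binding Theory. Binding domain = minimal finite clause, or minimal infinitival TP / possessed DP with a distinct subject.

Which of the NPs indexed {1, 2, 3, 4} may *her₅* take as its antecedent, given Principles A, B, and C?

{1, 4}

*her* is a pronoun, so Principle B applies: it must be free in its binding domain.
Binding domain of *her₅*: the matrix TP, whose subject is [Sofia₁'s editor]₂.
*Sofia₁* and the pronoun do not c-command one another → neither Principle B nor Principle C is at stake; coindexation permitted.
*[Sofia₁'s editor]₂* c-commands the pronoun within its binding domain → coindexation would violate Principle B.
*Farida₃*: the pronoun c-commands this R-expression → coindexation would violate Principle C on *Farida₃*.
*Carmen₄* and the pronoun do not c-command one another → neither Principle B nor Principle C is at stake; coindexation permitted.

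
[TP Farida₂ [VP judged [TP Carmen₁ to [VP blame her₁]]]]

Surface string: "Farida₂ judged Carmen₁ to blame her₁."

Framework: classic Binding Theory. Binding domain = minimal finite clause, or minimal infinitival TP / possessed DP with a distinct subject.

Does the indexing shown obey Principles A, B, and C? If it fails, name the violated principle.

Principle B

The two coindexed NPs are *Carmen₁* and *her₁*.
*her₁* is a pronoun. Its binding domain is the embedded TP, whose subject is Carmen₁.
*Carmen₁* c-commands it within that domain and carries the same index.
The pronoun is locally bound → Principle B violation.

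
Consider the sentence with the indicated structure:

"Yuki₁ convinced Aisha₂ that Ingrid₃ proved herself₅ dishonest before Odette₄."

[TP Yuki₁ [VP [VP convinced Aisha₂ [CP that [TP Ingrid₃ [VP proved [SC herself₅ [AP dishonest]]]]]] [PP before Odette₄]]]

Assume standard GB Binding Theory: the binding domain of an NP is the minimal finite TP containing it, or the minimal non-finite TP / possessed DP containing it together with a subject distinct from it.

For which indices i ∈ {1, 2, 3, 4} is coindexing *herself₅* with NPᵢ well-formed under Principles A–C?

*herself* is an anaphor, so Principle A applies: it must be bound in its binding domain.
Binding domain of *herself₅*: the embedded TP, whose subject is Ingrid₃.
*Yuki₁* c-commands the anaphor but is outside its binding domain → cannot satisfy Principle A.
*Aisha₂* c-commands the anaphor but is outside its binding domain → cannot satisfy Principle A.
*Ingrid₃* c-commands the anaphor within its binding domain → licit binder.
*Odette₄* does not c-command the anaphor → cannot bind it.

{3}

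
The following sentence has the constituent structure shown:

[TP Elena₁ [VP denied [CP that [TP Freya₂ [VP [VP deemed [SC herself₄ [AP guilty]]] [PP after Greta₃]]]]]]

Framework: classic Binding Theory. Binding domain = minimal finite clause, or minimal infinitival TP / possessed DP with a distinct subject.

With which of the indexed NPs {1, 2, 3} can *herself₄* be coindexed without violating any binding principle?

{2}

*herself* is an anaphor, so Principle A applies: it must be bound in its binding domain.
Binding domain of *herself₄*: the embedded TP, whose subject is Freya₂.
*Elena₁* c-commands the anaphor but is outside its binding domain → cannot satisfy Principle A.
*Freya₂* c-commands the anaphor within its binding domain → licit binder.
*Greta₃* does not c-command the anaphor → cannot bind it.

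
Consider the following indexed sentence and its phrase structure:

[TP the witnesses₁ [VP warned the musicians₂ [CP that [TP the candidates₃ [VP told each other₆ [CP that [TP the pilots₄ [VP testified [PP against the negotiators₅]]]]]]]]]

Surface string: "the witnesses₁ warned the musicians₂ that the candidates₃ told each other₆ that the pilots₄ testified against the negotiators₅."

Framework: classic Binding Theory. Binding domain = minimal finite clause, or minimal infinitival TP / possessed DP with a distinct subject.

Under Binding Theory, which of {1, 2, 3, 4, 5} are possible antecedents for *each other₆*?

*each other* is an anaphor, so Principle A applies: it must be bound in its binding domain.
Binding domain of *each other₆*: the embedded TP, whose subject is the candidates₃.
*the witnesses₁* c-commands the anaphor but is outside its binding domain → cannot satisfy Principle A.
*the musicians₂* c-commands the anaphor but is outside its binding domain → cannot satisfy Principle A.
*the candidates₃* c-commands the anaphor within its binding domain → licit binder.
*the pilots₄* does not c-command the anaphor → cannot bind it.
*the negotiators₅* does not c-command the anaphor → cannot bind it.

{3}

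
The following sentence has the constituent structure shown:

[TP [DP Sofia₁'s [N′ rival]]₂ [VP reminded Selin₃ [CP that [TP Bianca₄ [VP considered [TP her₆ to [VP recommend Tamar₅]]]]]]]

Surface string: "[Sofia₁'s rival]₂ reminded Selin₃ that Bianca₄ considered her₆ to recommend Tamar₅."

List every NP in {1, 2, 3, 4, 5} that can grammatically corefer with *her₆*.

{1, 2, 3}

*her* is a pronoun, so Principle B applies: it must be free in its binding domain.
Binding domain of *her₆*: the embedded TP, whose subject is Bianca₄.
*Sofia₁* and the pronoun do not c-command one another → neither Principle B nor Principle C is at stake; coindexation permitted.
*[Sofia₁'s rival]₂* c-commands the pronoun but from outside its binding domain, and is not c-commanded by it → coindexation permitted.
*Selin₃* c-commands the pronoun but from outside its binding domain, and is not c-commanded by it → coindexation permitted.
*Bianca₄* c-commands the pronoun within its binding domain → coindexation would violate Principle B.
*Tamar₅*: the pronoun c-commands this R-expression → coindexation would violate Principle C on *Tamar₅*.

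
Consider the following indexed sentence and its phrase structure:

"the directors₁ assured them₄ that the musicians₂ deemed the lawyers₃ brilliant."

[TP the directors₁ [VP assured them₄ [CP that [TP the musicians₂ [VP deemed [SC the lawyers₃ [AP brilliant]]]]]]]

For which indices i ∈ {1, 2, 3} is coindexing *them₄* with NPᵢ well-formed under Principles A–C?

*them* is a pronoun, so Principle B applies: it must be free in its binding domain.
Binding domain of *them₄*: the matrix TP, whose subject is the directors₁.
*the directors₁* c-commands the pronoun within its binding domain → coindexation would violate Principle B.
*the musicians₂*: the pronoun c-commands this R-expression → coindexation would violate Principle C on *the musicians₂*.
*the lawyers₃*: the pronoun c-commands this R-expression → coindexation would violate Principle C on *the lawyers₃*.

none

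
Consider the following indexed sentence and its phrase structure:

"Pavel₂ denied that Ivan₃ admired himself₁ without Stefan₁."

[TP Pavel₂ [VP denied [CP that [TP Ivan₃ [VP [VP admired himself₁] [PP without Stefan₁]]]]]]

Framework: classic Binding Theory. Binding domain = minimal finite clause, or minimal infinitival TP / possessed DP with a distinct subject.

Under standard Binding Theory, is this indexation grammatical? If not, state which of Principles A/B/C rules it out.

The two coindexed NPs are *Stefan₁* and *himself₁*.
*himself₁* is an anaphor. Principle A requires it to be bound within its binding domain — the embedded TP, whose subject is Ivan₃.
Within that domain it is c-commanded by *Ivan₃*, which does not share its index.
*Stefan₁* does not c-command the anaphor at all.
The anaphor is unbound in its domain → Principle A violation.

Principle A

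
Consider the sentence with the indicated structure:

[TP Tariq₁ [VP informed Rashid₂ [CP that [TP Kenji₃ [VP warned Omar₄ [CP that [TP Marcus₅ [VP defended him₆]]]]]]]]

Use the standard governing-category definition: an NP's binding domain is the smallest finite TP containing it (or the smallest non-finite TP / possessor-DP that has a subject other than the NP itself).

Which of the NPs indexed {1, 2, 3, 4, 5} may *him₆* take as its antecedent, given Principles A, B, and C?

{1, 2, 3, 4}

*him* is a pronoun, so Principle B applies: it must be free in its binding domain.
Binding domain of *him₆*: the embedded TP, whose subject is Marcus₅.
*Tariq₁* c-commands the pronoun but from outside its binding domain, and is not c-commanded by it → coindexation permitted.
*Rashid₂* c-commands the pronoun but from outside its binding domain, and is not c-commanded by it → coindexation permitted.
*Kenji₃* c-commands the pronoun but from outside its binding domain, and is not c-commanded by it → coindexation permitted.
*Omar₄* c-commands the pronoun but from outside its binding domain, and is not c-commanded by it → coindexation permitted.
*Marcus₅* c-commands the pronoun within its binding domain → coindexation would violate Principle B.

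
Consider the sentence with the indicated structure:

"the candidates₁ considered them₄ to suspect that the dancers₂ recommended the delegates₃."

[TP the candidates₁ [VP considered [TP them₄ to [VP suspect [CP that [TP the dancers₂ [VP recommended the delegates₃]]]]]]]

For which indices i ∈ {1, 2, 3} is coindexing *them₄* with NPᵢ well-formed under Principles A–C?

none

*them* is a pronoun, so Principle B applies: it must be free in its binding domain.
Binding domain of *them₄*: the matrix TP, whose subject is the candidates₁.
*the candidates₁* c-commands the pronoun within its binding domain → coindexation would violate Principle B.
*the dancers₂*: the pronoun c-commands this R-expression → coindexation would violate Principle C on *the dancers₂*.
*the delegates₃*: the pronoun c-commands this R-expression → coindexation would violate Principle C on *the delegates₃*.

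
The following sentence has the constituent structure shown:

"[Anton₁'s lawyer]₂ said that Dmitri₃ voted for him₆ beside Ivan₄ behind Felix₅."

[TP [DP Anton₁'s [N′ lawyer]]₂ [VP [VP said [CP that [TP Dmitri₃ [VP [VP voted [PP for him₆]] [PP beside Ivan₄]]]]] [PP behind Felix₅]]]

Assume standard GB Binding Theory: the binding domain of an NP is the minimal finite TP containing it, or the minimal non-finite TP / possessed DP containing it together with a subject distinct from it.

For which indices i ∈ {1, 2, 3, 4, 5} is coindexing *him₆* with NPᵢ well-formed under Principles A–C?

*him* is a pronoun, so Principle B applies: it must be free in its binding domain.
Binding domain of *him₆*: the embedded TP, whose subject is Dmitri₃.
*Anton₁* and the pronoun do not c-command one another → neither Principle B nor Principle C is at stake; coindexation permitted.
*[Anton₁'s lawyer]₂* c-commands the pronoun but from outside its binding domain, and is not c-commanded by it → coindexation permitted.
*Dmitri₃* c-commands the pronoun within its binding domain → coindexation would violate Principle B.
*Ivan₄* and the pronoun do not c-command one another → neither Principle B nor Principle C is at stake; coindexation permitted.
*Felix₅* and the pronoun do not c-command one another → neither Principle B nor Principle C is at stake; coindexation permitted.

{1, 2, 4, 5}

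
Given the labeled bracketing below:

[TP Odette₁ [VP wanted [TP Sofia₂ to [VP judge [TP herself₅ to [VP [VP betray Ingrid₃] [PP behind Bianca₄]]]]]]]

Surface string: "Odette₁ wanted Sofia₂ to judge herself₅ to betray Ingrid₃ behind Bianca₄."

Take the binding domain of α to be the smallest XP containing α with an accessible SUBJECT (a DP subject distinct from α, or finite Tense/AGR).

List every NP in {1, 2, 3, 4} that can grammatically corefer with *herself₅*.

{2}

*herself* is an anaphor, so Principle A applies: it must be bound in its binding domain.
Binding domain of *herself₅*: the embedded TP, whose subject is Sofia₂.
*Odette₁* c-commands the anaphor but is outside its binding domain → cannot satisfy Principle A.
*Sofia₂* c-commands the anaphor within its binding domain → licit binder.
*Ingrid₃* does not c-command the anaphor → cannot bind it.
*Bianca₄* does not c-command the anaphor → cannot bind it.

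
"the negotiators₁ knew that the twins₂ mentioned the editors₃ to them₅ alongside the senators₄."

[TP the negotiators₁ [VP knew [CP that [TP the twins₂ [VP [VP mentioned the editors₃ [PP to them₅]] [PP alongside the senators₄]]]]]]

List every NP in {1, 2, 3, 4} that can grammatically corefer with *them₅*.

*them* is a pronoun, so Principle B applies: it must be free in its binding domain.
Binding domain of *them₅*: the embedded TP, whose subject is the twins₂.
*the negotiators₁* c-commands the pronoun but from outside its binding domain, and is not c-commanded by it → coindexation permitted.
*the twins₂* c-commands the pronoun within its binding domain → coindexation would violate Principle B.
*the editors₃* c-commands the pronoun within its binding domain → coindexation would violate Principle B.
*the senators₄* and the pronoun do not c-command one another → neither Principle B nor Principle C is at stake; coindexation permitted.

{1, 4}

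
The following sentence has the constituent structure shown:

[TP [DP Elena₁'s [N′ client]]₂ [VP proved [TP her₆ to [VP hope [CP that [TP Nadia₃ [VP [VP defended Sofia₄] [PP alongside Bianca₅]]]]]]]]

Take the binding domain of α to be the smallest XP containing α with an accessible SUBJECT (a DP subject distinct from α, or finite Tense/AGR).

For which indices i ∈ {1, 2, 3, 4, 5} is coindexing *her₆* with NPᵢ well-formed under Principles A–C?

{1}

*her* is a pronoun, so Principle B applies: it must be free in its binding domain.
Binding domain of *her₆*: the matrix TP, whose subject is [Elena₁'s client]₂.
*Elena₁* and the pronoun do not c-command one another → neither Principle B nor Principle C is at stake; coindexation permitted.
*[Elena₁'s client]₂* c-commands the pronoun within its binding domain → coindexation would violate Principle B.
*Nadia₃*: the pronoun c-commands this R-expression → coindexation would violate Principle C on *Nadia₃*.
*Sofia₄*: the pronoun c-commands this R-expression → coindexation would violate Principle C on *Sofia₄*.
*Bianca₅*: the pronoun c-commands this R-expression → coindexation would violate Principle C on *Bianca₅*.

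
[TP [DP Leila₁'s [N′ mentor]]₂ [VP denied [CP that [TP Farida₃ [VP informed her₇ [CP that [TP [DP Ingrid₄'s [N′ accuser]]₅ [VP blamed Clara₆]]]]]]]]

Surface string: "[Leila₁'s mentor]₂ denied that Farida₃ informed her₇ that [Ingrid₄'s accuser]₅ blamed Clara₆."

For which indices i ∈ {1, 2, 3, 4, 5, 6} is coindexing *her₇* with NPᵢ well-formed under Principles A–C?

{1, 2}

*her* is a pronoun, so Principle B applies: it must be free in its binding domain.
Binding domain of *her₇*: the embedded TP, whose subject is Farida₃.
*Leila₁* and the pronoun do not c-command one another → neither Principle B nor Principle C is at stake; coindexation permitted.
*[Leila₁'s mentor]₂* c-commands the pronoun but from outside its binding domain, and is not c-commanded by it → coindexation permitted.
*Farida₃* c-commands the pronoun within its binding domain → coindexation would violate Principle B.
*Ingrid₄*: the pronoun c-commands this R-expression → coindexation would violate Principle C on *Ingrid₄*.
*[Ingrid₄'s accuser]₅*: the pronoun c-commands this R-expression → coindexation would violate Principle C on *[Ingrid₄'s accuser]₅*.
*Clara₆*: the pronoun c-commands this R-expression → coindexation would violate Principle C on *Clara₆*.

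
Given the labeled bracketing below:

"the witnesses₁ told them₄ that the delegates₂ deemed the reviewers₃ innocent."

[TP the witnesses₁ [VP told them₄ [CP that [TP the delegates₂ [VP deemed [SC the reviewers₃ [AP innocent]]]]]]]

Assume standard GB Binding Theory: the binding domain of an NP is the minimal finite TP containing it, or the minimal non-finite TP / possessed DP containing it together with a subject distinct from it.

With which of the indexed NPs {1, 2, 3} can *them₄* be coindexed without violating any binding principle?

none

*them* is a pronoun, so Principle B applies: it must be free in its binding domain.
Binding domain of *them₄*: the matrix TP, whose subject is the witnesses₁.
*the witnesses₁* c-commands the pronoun within its binding domain → coindexation would violate Principle B.
*the delegates₂*: the pronoun c-commands this R-expression → coindexation would violate Principle C on *the delegates₂*.
*the reviewers₃*: the pronoun c-commands this R-expression → coindexation would violate Principle C on *the reviewers₃*.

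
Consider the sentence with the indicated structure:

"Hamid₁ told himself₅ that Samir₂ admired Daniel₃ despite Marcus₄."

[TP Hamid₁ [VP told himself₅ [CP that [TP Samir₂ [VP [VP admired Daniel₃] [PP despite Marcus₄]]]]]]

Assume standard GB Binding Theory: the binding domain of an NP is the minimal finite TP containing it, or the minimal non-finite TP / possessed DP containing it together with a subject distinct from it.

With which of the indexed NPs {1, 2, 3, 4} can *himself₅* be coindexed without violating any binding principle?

*himself* is an anaphor, so Principle A applies: it must be bound in its binding domain.
Binding domain of *himself₅*: the matrix TP, whose subject is Hamid₁.
*Hamid₁* c-commands the anaphor within its binding domain → licit binder.
*Samir₂* does not c-command the anaphor → cannot bind it.
*Daniel₃* does not c-command the anaphor → cannot bind it.
*Marcus₄* does not c-command the anaphor → cannot bind it.

{1}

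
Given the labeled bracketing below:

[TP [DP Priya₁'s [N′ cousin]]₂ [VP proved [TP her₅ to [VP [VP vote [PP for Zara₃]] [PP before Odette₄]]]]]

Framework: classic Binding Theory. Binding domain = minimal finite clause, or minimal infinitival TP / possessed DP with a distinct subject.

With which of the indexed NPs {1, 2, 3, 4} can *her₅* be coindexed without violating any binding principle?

{1}

*her* is a pronoun, so Principle B applies: it must be free in its binding domain.
Binding domain of *her₅*: the matrix TP, whose subject is [Priya₁'s cousin]₂.
*Priya₁* and the pronoun do not c-command one another → neither Principle B nor Principle C is at stake; coindexation permitted.
*[Priya₁'s cousin]₂* c-commands the pronoun within its binding domain → coindexation would violate Principle B.
*Zara₃*: the pronoun c-commands this R-expression → coindexation would violate Principle C on *Zara₃*.
*Odette₄*: the pronoun c-commands this R-expression → coindexation would violate Principle C on *Odette₄*.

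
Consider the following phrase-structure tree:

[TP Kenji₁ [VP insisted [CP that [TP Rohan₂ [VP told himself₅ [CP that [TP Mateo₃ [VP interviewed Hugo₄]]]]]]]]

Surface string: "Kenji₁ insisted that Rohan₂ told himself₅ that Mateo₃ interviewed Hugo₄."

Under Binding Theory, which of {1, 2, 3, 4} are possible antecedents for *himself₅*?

*himself* is an anaphor, so Principle A applies: it must be bound in its binding domain.
Binding domain of *himself₅*: the embedded TP, whose subject is Rohan₂.
*Kenji₁* c-commands the anaphor but is outside its binding domain → cannot satisfy Principle A.
*Rohan₂* c-commands the anaphor within its binding domain → licit binder.
*Mateo₃* does not c-command the anaphor → cannot bind it.
*Hugo₄* does not c-command the anaphor → cannot bind it.

{2}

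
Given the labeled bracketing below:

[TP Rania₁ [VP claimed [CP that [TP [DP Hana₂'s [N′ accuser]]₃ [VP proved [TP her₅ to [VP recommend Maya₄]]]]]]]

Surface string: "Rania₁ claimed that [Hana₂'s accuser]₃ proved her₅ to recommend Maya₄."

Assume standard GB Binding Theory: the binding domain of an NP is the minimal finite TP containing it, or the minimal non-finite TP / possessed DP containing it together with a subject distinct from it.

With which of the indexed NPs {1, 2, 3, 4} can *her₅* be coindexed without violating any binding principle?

{1, 2}

*her* is a pronoun, so Principle B applies: it must be free in its binding domain.
Binding domain of *her₅*: the embedded TP, whose subject is [Hana₂'s accuser]₃.
*Rania₁* c-commands the pronoun but from outside its binding domain, and is not c-commanded by it → coindexation permitted.
*Hana₂* and the pronoun do not c-command one another → neither Principle B nor Principle C is at stake; coindexation permitted.
*[Hana₂'s accuser]₃* c-commands the pronoun within its binding domain → coindexation would violate Principle B.
*Maya₄*: the pronoun c-commands this R-expression → coindexation would violate Principle C on *Maya₄*.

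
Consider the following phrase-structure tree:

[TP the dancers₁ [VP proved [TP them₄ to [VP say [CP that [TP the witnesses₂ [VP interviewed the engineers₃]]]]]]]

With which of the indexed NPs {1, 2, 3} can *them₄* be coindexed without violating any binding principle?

none

*them* is a pronoun, so Principle B applies: it must be free in its binding domain.
Binding domain of *them₄*: the matrix TP, whose subject is the dancers₁.
*the dancers₁* c-commands the pronoun within its binding domain → coindexation would violate Principle B.
*the witnesses₂*: the pronoun c-commands this R-expression → coindexation would violate Principle C on *the witnesses₂*.
*the engineers₃*: the pronoun c-commands this R-expression → coindexation would violate Principle C on *the engineers₃*.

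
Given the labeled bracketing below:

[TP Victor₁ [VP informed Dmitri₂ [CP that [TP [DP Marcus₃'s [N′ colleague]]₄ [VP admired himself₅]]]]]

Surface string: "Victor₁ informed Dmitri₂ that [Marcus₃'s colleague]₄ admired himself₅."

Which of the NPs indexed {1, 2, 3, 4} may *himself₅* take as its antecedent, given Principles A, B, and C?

{4}

*himself* is an anaphor, so Principle A applies: it must be bound in its binding domain.
Binding domain of *himself₅*: the embedded TP, whose subject is [Marcus₃'s colleague]₄.
*Victor₁* c-commands the anaphor but is outside its binding domain → cannot satisfy Principle A.
*Dmitri₂* c-commands the anaphor but is outside its binding domain → cannot satisfy Principle A.
*Marcus₃* does not c-command the anaphor → cannot bind it.
*[Marcus₃'s colleague]₄* c-commands the anaphor within its binding domain → licit binder.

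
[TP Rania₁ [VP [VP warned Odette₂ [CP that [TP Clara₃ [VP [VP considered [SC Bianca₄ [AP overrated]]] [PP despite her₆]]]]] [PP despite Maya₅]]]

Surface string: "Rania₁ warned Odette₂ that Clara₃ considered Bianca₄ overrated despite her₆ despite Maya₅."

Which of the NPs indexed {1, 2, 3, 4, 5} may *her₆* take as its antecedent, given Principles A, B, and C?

*her* is a pronoun, so Principle B applies: it must be free in its binding domain.
Binding domain of *her₆*: the embedded TP, whose subject is Clara₃.
*Rania₁* c-commands the pronoun but from outside its binding domain, and is not c-commanded by it → coindexation permitted.
*Odette₂* c-commands the pronoun but from outside its binding domain, and is not c-commanded by it → coindexation permitted.
*Clara₃* c-commands the pronoun within its binding domain → coindexation would violate Principle B.
*Bianca₄* and the pronoun do not c-command one another → neither Principle B nor Principle C is at stake; coindexation permitted.
*Maya₅* and the pronoun do not c-command one another → neither Principle B nor Principle C is at stake; coindexation permitted.

{1, 2, 4, 5}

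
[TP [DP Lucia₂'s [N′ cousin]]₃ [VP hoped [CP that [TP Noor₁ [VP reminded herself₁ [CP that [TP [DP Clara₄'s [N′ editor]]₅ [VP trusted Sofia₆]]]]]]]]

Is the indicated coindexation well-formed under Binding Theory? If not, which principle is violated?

grammatical

The two coindexed NPs are *Noor₁* and *herself₁*.
*herself₁* is an anaphor; its binding domain is the embedded TP, whose subject is Noor₁. *Noor₁* c-commands it within that domain and shares its index, so Principle A is satisfied.
*Noor₁* is an R-expression; *herself₁* does not c-command it, and no other NP shares its index, so Principle C is satisfied.
All principles are respected.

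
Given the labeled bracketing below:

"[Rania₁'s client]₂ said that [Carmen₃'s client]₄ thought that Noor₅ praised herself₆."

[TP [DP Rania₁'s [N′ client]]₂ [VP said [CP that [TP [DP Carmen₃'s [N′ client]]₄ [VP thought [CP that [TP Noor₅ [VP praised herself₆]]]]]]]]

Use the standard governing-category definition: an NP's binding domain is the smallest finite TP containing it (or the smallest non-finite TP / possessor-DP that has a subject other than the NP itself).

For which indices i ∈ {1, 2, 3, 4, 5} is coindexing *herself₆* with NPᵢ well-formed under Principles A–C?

*herself* is an anaphor, so Principle A applies: it must be bound in its binding domain.
Binding domain of *herself₆*: the embedded TP, whose subject is Noor₅.
*Rania₁* does not c-command the anaphor → cannot bind it.
*[Rania₁'s client]₂* c-commands the anaphor but is outside its binding domain → cannot satisfy Principle A.
*Carmen₃* does not c-command the anaphor → cannot bind it.
*[Carmen₃'s client]₄* c-commands the anaphor but is outside its binding domain → cannot satisfy Principle A.
*Noor₅* c-commands the anaphor within its binding domain → licit binder.

{5}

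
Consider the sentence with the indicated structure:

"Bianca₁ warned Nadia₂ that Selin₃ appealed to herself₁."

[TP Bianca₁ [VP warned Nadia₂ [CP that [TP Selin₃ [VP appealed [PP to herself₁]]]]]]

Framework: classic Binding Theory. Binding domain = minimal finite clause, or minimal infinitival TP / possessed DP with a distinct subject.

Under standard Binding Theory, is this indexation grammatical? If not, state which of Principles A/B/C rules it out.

The two coindexed NPs are *Bianca₁* and *herself₁*.
*herself₁* is an anaphor. Principle A requires it to be bound within its binding domain — the embedded TP, whose subject is Selin₃.
Within that domain it is c-commanded by *Selin₃*, which does not share its index.
*Bianca₁* does c-command the anaphor, but from outside its binding domain.
The anaphor is unbound in its domain → Principle A violation.

Principle A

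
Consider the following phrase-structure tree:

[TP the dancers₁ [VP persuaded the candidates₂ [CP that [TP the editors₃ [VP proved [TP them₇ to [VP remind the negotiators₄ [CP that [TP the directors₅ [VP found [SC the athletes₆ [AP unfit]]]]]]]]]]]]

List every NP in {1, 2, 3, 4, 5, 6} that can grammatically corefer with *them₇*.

*them* is a pronoun, so Principle B applies: it must be free in its binding domain.
Binding domain of *them₇*: the embedded TP, whose subject is the editors₃.
*the dancers₁* c-commands the pronoun but from outside its binding domain, and is not c-commanded by it → coindexation permitted.
*the candidates₂* c-commands the pronoun but from outside its binding domain, and is not c-commanded by it → coindexation permitted.
*the editors₃* c-commands the pronoun within its binding domain → coindexation would violate Principle B.
*the negotiators₄*: the pronoun c-commands this R-expression → coindexation would violate Principle C on *the negotiators₄*.
*the directors₅*: the pronoun c-commands this R-expression → coindexation would violate Principle C on *the directors₅*.
*the athletes₆*: the pronoun c-commands this R-expression → coindexation would violate Principle C on *the athletes₆*.

{1, 2}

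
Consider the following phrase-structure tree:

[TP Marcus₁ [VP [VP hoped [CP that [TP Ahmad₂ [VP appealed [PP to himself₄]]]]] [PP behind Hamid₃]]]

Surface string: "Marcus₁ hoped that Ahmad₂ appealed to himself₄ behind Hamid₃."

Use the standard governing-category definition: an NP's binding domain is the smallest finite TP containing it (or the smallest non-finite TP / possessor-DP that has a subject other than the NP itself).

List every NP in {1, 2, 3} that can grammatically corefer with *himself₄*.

*himself* is an anaphor, so Principle A applies: it must be bound in its binding domain.
Binding domain of *himself₄*: the embedded TP, whose subject is Ahmad₂.
*Marcus₁* c-commands the anaphor but is outside its binding domain → cannot satisfy Principle A.
*Ahmad₂* c-commands the anaphor within its binding domain → licit binder.
*Hamid₃* does not c-command the anaphor → cannot bind it.

{2}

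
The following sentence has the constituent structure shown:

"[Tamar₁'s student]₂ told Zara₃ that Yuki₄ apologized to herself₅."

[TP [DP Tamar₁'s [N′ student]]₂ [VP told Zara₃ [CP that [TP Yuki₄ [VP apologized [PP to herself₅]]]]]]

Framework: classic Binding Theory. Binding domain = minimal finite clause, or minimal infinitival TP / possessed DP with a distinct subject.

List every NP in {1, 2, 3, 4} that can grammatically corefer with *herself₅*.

{4}

*herself* is an anaphor, so Principle A applies: it must be bound in its binding domain.
Binding domain of *herself₅*: the embedded TP, whose subject is Yuki₄.
*Tamar₁* does not c-command the anaphor → cannot bind it.
*[Tamar₁'s student]₂* c-commands the anaphor but is outside its binding domain → cannot satisfy Principle A.
*Zara₃* c-commands the anaphor but is outside its binding domain → cannot satisfy Principle A.
*Yuki₄* c-commands the anaphor within its binding domain → licit binder.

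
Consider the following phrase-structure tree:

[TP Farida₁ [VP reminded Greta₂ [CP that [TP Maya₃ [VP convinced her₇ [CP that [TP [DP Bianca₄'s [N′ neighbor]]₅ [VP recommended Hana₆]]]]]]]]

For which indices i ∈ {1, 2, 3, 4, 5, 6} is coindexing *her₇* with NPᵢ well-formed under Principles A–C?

{1, 2}

*her* is a pronoun, so Principle B applies: it must be free in its binding domain.
Binding domain of *her₇*: the embedded TP, whose subject is Maya₃.
*Farida₁* c-commands the pronoun but from outside its binding domain, and is not c-commanded by it → coindexation permitted.
*Greta₂* c-commands the pronoun but from outside its binding domain, and is not c-commanded by it → coindexation permitted.
*Maya₃* c-commands the pronoun within its binding domain → coindexation would violate Principle B.
*Bianca₄*: the pronoun c-commands this R-expression → coindexation would violate Principle C on *Bianca₄*.
*[Bianca₄'s neighbor]₅*: the pronoun c-commands this R-expression → coindexation would violate Principle C on *[Bianca₄'s neighbor]₅*.
*Hana₆*: the pronoun c-commands this R-expression → coindexation would violate Principle C on *Hana₆*.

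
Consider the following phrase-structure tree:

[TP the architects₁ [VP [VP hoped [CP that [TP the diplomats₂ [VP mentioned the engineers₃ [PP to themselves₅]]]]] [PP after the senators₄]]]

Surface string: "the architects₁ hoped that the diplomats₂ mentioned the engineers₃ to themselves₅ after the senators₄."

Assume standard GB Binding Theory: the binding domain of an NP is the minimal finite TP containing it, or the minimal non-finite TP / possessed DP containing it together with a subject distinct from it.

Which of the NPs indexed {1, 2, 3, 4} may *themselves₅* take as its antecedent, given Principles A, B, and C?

*themselves* is an anaphor, so Principle A applies: it must be bound in its binding domain.
Binding domain of *themselves₅*: the embedded TP, whose subject is the diplomats₂.
*the architects₁* c-commands the anaphor but is outside its binding domain → cannot satisfy Principle A.
*the diplomats₂* c-commands the anaphor within its binding domain → licit binder.
*the engineers₃* c-commands the anaphor within its binding domain → licit binder.
*the senators₄* does not c-command the anaphor → cannot bind it.

{2, 3}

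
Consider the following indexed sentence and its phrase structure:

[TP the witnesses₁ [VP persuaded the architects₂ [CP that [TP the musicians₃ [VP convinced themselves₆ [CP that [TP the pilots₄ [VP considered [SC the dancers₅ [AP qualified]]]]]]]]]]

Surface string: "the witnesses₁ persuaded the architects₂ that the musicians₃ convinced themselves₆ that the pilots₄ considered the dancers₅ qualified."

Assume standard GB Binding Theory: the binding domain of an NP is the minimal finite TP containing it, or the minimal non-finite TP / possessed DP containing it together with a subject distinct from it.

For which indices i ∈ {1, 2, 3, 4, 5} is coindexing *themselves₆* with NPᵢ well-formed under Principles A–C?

*themselves* is an anaphor, so Principle A applies: it must be bound in its binding domain.
Binding domain of *themselves₆*: the embedded TP, whose subject is the musicians₃.
*the witnesses₁* c-commands the anaphor but is outside its binding domain → cannot satisfy Principle A.
*the architects₂* c-commands the anaphor but is outside its binding domain → cannot satisfy Principle A.
*the musicians₃* c-commands the anaphor within its binding domain → licit binder.
*the pilots₄* does not c-command the anaphor → cannot bind it.
*the dancers₅* does not c-command the anaphor → cannot bind it.

{3}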